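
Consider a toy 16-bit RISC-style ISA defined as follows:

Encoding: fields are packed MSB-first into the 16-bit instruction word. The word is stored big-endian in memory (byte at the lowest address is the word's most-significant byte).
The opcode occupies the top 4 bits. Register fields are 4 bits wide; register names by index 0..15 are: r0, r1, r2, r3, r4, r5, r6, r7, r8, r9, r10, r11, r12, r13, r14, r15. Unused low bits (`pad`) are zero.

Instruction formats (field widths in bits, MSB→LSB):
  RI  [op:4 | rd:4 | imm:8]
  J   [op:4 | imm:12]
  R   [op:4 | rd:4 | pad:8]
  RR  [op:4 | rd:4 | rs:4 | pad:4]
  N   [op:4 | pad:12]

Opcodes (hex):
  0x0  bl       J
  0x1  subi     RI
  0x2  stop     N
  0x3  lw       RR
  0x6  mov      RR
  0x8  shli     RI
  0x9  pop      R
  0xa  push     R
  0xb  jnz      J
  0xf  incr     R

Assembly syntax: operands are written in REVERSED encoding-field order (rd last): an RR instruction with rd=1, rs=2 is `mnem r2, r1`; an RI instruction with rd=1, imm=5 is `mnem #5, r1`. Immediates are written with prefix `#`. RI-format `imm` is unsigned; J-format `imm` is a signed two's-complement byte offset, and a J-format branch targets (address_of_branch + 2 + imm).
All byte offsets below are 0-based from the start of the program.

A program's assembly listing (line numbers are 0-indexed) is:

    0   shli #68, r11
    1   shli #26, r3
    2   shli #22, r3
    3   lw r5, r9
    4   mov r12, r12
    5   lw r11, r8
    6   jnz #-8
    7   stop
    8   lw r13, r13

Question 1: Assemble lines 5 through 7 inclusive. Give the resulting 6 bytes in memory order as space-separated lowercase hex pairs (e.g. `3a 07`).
38 b0 bf f8 20 00

line 5 (lw): pack op=0x3:4|rd=8:4|rs=11:4|pad=0:4 = 0x38b0; big→ 38 b0
line 6 (jnz): pack op=0xb:4|imm=-8:12 = 0xbff8; big→ bf f8
line 7 (stop): pack op=0x2:4|pad=0:12 = 0x2000; big→ 20 00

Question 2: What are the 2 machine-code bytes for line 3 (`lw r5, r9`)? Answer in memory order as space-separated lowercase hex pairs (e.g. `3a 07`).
L3: lw op=0x3:4|rd=9:4|rs=5:4|pad=0:4 ⇒ 0x3950 ⇒ big 39 50

39 50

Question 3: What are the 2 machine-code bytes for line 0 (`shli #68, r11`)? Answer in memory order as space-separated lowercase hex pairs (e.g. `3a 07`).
L0: shli op=0x8:4|rd=11:4|imm=68:8 ⇒ 0x8b44 ⇒ big 8b 44

8b 44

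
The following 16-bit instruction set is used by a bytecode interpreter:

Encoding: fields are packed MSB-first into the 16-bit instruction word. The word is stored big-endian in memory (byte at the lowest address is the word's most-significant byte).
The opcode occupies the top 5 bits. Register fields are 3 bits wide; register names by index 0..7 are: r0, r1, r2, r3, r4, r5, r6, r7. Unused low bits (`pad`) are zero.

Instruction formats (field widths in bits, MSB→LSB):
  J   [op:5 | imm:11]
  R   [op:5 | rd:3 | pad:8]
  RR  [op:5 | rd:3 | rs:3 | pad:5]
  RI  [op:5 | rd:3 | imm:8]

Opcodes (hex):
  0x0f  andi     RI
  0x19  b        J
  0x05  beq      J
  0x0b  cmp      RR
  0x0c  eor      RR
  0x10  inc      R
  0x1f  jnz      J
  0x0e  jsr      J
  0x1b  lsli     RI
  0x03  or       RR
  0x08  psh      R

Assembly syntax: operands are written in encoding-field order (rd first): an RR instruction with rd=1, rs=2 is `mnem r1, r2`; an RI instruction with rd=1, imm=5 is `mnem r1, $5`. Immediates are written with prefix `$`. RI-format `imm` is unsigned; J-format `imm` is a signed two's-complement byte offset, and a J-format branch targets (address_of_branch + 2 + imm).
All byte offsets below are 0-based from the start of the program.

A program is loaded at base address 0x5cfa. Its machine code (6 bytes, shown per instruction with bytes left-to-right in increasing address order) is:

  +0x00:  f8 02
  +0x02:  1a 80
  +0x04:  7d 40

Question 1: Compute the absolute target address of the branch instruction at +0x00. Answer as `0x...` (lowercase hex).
0x5cfe

+0x00: f8 02 ⇒ word 0xf802 (big)
  opcode bits[15:11]=0x1f: jnz/J
  [10:0] imm=2 = $2
  target = base 0x5cfa + off 0x00 + 2 + imm 2 = 0x5cfe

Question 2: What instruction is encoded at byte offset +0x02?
or r2, r4

off 0x02: read 1a 80 as big → 0x1a80
  op=0x1a80>>11=0x3 ⇒ or (RR)
  rd: (w>>8)&0x7=0x2 → r2
  rs: (w>>5)&0x7=0x4 → r4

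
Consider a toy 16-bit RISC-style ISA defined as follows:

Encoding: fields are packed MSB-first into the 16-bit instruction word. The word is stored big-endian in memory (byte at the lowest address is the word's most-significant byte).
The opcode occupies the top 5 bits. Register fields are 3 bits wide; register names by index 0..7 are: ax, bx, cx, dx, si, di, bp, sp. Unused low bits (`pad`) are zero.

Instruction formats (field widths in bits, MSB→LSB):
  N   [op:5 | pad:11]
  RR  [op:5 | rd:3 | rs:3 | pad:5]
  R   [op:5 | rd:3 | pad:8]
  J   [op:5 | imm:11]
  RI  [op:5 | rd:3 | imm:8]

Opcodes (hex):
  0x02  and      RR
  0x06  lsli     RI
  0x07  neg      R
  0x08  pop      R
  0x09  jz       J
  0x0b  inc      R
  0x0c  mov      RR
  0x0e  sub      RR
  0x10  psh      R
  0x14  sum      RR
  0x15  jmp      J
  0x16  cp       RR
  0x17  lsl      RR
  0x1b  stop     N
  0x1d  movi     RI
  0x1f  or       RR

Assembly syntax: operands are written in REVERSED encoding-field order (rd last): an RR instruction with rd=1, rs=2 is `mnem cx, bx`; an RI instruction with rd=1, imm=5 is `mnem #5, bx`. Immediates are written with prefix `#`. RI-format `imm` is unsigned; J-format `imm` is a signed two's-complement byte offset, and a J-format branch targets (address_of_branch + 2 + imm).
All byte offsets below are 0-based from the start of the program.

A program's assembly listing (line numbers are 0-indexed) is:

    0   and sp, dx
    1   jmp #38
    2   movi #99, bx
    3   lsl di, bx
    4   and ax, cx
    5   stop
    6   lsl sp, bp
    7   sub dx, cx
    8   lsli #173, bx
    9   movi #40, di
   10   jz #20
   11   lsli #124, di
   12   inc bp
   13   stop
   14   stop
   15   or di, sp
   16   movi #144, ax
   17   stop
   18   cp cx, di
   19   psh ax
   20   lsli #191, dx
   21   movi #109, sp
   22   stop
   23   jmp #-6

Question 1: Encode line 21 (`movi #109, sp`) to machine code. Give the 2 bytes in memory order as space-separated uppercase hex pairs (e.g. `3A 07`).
EF 6D

L21: movi op=0x1d:5|rd=7:3|imm=109:8 ⇒ 0xef6d ⇒ big ef 6d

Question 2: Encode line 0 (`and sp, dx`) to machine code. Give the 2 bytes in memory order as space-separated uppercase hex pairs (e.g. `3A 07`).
13 E0

L0: and op=0x2:5|rd=3:3|rs=7:3|pad=0:5 ⇒ 0x13e0 ⇒ big 13 e0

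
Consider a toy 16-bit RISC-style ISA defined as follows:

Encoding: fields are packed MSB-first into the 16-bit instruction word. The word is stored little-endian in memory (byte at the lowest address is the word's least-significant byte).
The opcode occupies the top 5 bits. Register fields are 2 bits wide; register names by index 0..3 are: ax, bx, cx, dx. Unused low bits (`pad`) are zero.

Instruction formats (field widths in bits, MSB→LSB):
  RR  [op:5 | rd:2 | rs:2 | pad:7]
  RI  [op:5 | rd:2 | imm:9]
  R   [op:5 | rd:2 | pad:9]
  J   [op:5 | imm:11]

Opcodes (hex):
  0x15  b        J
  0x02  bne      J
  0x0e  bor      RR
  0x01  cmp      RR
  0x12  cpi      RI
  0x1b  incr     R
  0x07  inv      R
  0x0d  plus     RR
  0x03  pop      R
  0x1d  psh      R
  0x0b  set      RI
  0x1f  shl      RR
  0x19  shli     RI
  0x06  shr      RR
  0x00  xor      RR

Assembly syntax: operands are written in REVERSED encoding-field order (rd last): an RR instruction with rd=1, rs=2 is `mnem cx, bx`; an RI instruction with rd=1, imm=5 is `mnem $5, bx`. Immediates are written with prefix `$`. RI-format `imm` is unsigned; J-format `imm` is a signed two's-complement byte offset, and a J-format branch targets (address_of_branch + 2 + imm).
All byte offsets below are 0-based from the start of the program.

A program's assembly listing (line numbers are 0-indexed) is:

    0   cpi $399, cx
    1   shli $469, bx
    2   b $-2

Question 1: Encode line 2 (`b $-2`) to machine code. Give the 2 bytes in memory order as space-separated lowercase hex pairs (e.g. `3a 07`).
fe af

2. b fields op=0x15:5|imm=-2:11 → word affeh → fe af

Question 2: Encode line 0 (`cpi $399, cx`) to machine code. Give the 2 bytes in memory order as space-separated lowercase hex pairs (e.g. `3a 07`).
L0: cpi op=0x12:5|rd=2:2|imm=399:9 ⇒ 0x958f ⇒ little 8f 95

8f 95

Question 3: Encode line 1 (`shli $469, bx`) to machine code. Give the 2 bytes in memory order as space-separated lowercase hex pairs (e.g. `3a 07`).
d5 cb

line 1 (shli): pack op=0x19:5|rd=1:2|imm=469:9 = 0xcbd5; little→ d5 cb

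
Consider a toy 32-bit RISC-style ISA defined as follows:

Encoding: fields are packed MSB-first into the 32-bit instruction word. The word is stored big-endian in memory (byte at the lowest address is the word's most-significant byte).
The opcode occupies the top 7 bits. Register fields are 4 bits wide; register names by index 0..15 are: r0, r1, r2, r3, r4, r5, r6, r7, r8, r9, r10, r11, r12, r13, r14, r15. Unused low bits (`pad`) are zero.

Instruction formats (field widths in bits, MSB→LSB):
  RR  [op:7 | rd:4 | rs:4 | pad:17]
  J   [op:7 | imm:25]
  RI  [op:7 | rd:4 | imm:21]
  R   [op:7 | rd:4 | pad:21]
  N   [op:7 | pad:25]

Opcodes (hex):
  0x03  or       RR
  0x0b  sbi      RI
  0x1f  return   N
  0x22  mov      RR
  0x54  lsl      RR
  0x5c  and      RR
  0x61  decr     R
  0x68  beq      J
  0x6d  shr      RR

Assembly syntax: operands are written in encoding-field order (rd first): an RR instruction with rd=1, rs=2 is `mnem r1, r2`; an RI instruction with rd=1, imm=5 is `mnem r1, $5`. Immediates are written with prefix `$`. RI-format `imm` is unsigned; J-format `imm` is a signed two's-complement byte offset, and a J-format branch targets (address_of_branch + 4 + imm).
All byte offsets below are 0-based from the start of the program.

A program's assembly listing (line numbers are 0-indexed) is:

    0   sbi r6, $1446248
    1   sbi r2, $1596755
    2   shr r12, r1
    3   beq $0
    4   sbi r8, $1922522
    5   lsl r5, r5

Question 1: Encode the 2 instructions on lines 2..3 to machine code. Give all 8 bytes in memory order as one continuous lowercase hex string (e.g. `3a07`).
db820000d0000000

line 2 (shr): pack op=0x6d:7|rd=12:4|rs=1:4|pad=0:17 = 0xdb820000; big→ db 82 00 00
line 3 (beq): pack op=0x68:7|imm=0:25 = 0xd0000000; big→ d0 00 00 00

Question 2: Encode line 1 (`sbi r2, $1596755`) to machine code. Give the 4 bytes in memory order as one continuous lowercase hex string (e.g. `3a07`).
16585d53

1. sbi fields op=0xb:7|rd=2:4|imm=1596755:21 → word 16585d53h → 16 58 5d 53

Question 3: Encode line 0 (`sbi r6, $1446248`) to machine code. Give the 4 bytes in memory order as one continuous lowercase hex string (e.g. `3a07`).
0. sbi fields op=0xb:7|rd=6:4|imm=1446248:21 → word 16d61168h → 16 d6 11 68

16d61168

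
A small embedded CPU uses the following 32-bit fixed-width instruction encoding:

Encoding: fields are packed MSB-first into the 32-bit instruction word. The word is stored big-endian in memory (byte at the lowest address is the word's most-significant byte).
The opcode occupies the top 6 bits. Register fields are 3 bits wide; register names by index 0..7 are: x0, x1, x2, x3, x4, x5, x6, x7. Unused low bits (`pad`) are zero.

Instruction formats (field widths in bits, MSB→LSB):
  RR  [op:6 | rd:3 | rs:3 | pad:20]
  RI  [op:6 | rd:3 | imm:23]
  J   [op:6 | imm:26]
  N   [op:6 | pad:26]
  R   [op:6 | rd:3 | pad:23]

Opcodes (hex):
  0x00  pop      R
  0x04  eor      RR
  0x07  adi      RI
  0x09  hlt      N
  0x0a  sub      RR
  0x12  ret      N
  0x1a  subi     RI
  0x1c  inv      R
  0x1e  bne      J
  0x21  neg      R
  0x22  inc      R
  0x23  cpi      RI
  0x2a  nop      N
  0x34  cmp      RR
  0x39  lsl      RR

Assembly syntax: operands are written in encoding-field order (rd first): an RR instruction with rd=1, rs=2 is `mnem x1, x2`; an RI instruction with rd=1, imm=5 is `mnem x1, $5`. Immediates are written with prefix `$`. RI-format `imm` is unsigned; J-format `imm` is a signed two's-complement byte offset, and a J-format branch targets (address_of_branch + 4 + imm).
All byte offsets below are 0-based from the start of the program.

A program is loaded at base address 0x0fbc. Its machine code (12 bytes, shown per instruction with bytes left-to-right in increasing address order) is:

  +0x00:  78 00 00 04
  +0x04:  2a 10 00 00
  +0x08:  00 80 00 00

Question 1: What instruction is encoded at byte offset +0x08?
@+08  big-endian(00 80 00 00) = 0x00800000
  opcode bits[31:26]=0x0: pop/R
  [25:23] rd=1 = x1

pop x1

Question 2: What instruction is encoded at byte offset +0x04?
sub x4, x1

off 0x04: read 2a 10 00 00 as big → 0x2a100000
  top 6b → 0xa → sub [RR]
  rd@[25:23]=0x4 ⇒ x4
  rs@[22:20]=0x1 ⇒ x1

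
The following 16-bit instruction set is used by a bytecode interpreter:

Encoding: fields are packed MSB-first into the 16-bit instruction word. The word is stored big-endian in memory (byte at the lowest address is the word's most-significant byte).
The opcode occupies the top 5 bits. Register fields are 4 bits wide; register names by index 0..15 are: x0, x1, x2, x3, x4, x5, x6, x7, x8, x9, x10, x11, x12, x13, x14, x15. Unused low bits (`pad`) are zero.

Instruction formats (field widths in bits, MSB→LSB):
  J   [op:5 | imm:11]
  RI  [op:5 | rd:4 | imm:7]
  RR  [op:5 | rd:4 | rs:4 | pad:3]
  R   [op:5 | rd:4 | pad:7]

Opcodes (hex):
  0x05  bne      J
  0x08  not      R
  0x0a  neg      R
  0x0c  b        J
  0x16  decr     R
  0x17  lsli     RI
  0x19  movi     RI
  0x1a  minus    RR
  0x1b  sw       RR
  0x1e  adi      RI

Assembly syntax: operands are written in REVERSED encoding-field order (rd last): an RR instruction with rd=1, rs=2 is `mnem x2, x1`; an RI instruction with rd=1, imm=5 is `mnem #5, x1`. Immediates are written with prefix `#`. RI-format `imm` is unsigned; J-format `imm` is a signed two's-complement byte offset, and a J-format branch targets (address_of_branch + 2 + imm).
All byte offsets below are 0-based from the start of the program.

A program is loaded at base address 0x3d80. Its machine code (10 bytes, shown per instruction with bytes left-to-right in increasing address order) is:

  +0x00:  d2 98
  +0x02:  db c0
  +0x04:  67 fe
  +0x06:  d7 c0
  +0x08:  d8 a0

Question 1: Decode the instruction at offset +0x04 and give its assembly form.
b #-2

off 0x04: read 67 fe as big → 0x67fe
  op=0x67fe>>11=0xc ⇒ b (J)
  [10:0] imm=2046 (s11→-2) = #-2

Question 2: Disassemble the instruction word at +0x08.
sw x4, x1

[08] d8 a0 → 0xd8a0
  top 5b → 0x1b → sw [RR]
  rd: (w>>7)&0xf=0x1 → x1
  rs: (w>>3)&0xf=0x4 → x4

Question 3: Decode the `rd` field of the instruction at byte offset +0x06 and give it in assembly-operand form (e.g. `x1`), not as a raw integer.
@+06  big-endian(d7 c0) = 0xd7c0
  op=0xd7c0>>11=0x1a ⇒ minus (RR)
  rd: (w>>7)&0xf=0xf → x15
  rs: (w>>3)&0xf=0x8 → x8

x15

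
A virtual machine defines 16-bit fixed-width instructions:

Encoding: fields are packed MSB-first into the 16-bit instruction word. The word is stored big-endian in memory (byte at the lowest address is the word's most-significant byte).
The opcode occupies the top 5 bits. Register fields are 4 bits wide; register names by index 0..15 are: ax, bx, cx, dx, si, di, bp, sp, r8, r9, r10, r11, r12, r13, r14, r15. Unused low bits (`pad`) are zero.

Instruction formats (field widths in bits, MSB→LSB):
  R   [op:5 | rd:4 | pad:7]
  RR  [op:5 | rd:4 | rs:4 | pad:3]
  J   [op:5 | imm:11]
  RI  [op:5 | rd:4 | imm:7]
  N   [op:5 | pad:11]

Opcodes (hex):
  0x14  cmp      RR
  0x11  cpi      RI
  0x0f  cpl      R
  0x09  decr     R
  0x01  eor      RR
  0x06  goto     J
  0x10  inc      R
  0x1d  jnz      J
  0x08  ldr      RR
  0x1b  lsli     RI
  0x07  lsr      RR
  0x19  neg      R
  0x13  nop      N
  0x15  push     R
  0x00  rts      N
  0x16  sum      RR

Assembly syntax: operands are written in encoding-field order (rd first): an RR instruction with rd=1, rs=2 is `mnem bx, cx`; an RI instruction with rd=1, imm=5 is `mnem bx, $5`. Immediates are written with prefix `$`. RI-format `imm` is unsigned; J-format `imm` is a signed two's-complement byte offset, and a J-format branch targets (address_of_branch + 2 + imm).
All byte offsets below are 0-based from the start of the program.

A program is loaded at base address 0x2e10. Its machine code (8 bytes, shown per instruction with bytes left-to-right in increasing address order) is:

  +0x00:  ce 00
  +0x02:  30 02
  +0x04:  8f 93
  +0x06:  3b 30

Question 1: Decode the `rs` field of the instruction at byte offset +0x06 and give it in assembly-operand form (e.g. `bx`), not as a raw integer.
bp

+0x06: 3b 30 ⇒ word 0x3b30 (big)
  op=0x3b30>>11=0x7 ⇒ lsr (RR)
  [10:7] rd=6 = bp
  [6:3] rs=6 = bp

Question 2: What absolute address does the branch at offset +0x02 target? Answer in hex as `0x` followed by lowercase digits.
[02] 30 02 → 0x3002
  op=0x3002>>11=0x6 ⇒ goto (J)
  [10:0] imm=2 = $2
  target = base 0x2e10 + off 0x02 + 2 + imm 2 = 0x2e16

0x2e16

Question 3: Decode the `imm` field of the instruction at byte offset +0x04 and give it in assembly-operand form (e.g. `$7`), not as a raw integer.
$19

+0x04: 8f 93 ⇒ word 0x8f93 (big)
  opcode bits[15:11]=0x11: cpi/RI
  rd: (w>>7)&0xf=0xf → r15
  imm: (w>>0)&0x7f=0x13 → $19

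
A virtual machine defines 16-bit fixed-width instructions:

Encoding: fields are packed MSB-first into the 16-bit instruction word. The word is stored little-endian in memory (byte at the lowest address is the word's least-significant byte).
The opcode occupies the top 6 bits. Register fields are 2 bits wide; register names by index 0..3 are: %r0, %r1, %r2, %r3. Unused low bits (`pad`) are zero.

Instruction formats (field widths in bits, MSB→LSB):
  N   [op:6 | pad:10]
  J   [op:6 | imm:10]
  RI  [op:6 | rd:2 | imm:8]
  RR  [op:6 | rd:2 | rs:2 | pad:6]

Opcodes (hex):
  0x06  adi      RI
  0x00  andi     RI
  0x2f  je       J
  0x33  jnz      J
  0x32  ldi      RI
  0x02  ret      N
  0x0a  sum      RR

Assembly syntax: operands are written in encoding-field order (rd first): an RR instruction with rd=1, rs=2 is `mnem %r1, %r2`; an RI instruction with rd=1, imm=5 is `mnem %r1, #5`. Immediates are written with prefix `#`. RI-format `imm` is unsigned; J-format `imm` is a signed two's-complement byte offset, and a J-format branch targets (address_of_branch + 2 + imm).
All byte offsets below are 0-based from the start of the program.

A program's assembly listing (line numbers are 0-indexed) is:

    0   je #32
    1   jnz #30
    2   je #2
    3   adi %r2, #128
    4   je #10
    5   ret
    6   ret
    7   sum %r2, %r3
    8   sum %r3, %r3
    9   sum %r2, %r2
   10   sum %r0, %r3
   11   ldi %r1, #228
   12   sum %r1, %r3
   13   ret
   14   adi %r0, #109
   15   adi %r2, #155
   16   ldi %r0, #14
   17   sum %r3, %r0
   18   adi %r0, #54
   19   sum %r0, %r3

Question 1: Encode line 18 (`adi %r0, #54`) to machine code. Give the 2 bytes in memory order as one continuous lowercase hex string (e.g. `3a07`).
L18: adi op=0x6:6|rd=0:2|imm=54:8 ⇒ 0x1836 ⇒ little 36 18

3618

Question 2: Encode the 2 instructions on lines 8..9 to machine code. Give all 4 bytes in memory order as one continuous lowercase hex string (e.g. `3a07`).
c02b802a

8. sum fields op=0xa:6|rd=3:2|rs=3:2|pad=0:6 → word 2bc0h → c0 2b
9. sum fields op=0xa:6|rd=2:2|rs=2:2|pad=0:6 → word 2a80h → 80 2a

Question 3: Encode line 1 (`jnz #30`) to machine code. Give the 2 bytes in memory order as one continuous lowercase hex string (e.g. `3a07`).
1ecc

1. jnz fields op=0x33:6|imm=30:10 → word cc1eh → 1e cc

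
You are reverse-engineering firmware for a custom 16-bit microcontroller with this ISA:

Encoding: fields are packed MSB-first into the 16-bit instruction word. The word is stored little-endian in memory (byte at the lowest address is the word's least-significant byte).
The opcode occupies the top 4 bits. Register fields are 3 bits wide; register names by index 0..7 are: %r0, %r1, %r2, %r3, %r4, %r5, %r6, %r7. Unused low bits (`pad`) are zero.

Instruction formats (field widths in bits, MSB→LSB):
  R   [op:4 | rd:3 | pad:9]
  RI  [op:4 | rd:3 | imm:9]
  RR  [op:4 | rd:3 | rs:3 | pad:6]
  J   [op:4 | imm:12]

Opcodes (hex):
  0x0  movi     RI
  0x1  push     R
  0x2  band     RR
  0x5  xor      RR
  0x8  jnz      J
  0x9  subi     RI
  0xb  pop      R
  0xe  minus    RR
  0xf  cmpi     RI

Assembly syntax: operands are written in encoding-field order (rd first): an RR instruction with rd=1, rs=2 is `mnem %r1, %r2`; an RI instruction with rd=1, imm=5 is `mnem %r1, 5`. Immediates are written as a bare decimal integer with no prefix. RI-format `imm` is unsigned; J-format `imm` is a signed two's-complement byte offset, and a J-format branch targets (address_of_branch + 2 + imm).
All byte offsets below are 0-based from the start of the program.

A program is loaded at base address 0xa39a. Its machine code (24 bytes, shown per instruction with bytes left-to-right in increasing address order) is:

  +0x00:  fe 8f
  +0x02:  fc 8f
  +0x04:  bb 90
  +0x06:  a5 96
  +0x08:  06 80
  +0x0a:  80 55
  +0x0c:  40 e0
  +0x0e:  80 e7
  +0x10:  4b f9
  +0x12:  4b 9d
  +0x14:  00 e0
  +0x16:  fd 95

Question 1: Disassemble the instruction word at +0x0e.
minus %r3, %r6

[0e] 80 e7 → 0xe780
  top 4b → 0xe → minus [RR]
  rd: (w>>9)&0x7=0x3 → %r3
  rs: (w>>6)&0x7=0x6 → %r6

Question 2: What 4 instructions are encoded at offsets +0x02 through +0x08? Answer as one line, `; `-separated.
jnz -4; subi %r0, 187; subi %r3, 165; jnz 6

[02] fc 8f → 0x8ffc
  op=0x8ffc>>12=0x8 ⇒ jnz (J)
  [11:0] imm=4092 (s12→-4) = -4
[04] bb 90 → 0x90bb
  op=0x90bb>>12=0x9 ⇒ subi (RI)
  [11:9] rd=0 = %r0
  [8:0] imm=187 = 187
[06] a5 96 → 0x96a5
  op=0x96a5>>12=0x9 ⇒ subi (RI)
  [11:9] rd=3 = %r3
  [8:0] imm=165 = 165
[08] 06 80 → 0x8006
  op=0x8006>>12=0x8 ⇒ jnz (J)
  [11:0] imm=6 = 6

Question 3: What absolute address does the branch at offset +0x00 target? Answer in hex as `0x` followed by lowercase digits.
+0x00: fe 8f ⇒ word 0x8ffe (little)
  op=0x8ffe>>12=0x8 ⇒ jnz (J)
  [11:0] imm=4094 (s12→-2) = -2
  target = base 0xa39a + off 0x00 + 2 + imm -2 = 0xa39a

0xa39a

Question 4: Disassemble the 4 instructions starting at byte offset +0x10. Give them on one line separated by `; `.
off 0x10: read 4b f9 as little → 0xf94b
  top 4b → 0xf → cmpi [RI]
  rd@[11:9]=0x4 ⇒ %r4
  imm@[8:0]=0x14b ⇒ 331
off 0x12: read 4b 9d as little → 0x9d4b
  top 4b → 0x9 → subi [RI]
  rd@[11:9]=0x6 ⇒ %r6
  imm@[8:0]=0x14b ⇒ 331
off 0x14: read 00 e0 as little → 0xe000
  top 4b → 0xe → minus [RR]
  rd@[11:9]=0x0 ⇒ %r0
  rs@[8:6]=0x0 ⇒ %r0
off 0x16: read fd 95 as little → 0x95fd
  top 4b → 0x9 → subi [RI]
  rd@[11:9]=0x2 ⇒ %r2
  imm@[8:0]=0x1fd ⇒ 509

cmpi %r4, 331; subi %r6, 331; minus %r0, %r0; subi %r2, 509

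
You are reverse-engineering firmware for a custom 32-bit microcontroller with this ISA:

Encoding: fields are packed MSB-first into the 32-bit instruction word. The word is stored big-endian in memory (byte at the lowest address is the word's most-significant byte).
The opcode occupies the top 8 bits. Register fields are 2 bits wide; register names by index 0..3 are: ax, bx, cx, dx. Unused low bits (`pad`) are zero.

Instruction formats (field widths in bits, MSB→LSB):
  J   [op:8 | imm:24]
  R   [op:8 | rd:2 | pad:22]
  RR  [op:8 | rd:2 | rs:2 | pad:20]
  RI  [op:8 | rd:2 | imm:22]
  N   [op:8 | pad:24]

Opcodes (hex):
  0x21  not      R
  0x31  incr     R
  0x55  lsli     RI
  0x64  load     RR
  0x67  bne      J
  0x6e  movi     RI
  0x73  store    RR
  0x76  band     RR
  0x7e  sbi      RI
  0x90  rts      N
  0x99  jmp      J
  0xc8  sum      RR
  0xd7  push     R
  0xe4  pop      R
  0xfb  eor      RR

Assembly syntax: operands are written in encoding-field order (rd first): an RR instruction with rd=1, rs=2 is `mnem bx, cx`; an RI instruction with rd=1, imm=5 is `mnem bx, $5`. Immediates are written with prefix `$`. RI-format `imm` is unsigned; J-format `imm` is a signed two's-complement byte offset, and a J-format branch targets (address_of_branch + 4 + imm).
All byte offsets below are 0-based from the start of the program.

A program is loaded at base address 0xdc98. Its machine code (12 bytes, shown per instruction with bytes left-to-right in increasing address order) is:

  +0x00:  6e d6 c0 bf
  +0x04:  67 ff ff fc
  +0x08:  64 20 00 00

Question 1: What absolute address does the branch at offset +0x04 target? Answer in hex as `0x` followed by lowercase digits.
0xdc9c

@+04  big-endian(67 ff ff fc) = 0x67fffffc
  op=0x67fffffc>>24=0x67 ⇒ bne (J)
  imm: (w>>0)&0xffffff=0xfffffc (s24→-4) → $-4
  target = base 0xdc98 + off 0x04 + 4 + imm -4 = 0xdc9c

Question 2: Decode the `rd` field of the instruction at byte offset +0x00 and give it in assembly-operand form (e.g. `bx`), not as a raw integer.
@+00  big-endian(6e d6 c0 bf) = 0x6ed6c0bf
  opcode bits[31:24]=0x6e: movi/RI
  rd: (w>>22)&0x3=0x3 → dx
  imm: (w>>0)&0x3fffff=0x16c0bf → $1491135

dx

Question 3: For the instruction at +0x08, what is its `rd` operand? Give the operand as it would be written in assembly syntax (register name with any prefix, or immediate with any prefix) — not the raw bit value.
ax

off 0x08: read 64 20 00 00 as big → 0x64200000
  opcode bits[31:24]=0x64: load/RR
  rd@[23:22]=0x0 ⇒ ax
  rs@[21:20]=0x2 ⇒ cx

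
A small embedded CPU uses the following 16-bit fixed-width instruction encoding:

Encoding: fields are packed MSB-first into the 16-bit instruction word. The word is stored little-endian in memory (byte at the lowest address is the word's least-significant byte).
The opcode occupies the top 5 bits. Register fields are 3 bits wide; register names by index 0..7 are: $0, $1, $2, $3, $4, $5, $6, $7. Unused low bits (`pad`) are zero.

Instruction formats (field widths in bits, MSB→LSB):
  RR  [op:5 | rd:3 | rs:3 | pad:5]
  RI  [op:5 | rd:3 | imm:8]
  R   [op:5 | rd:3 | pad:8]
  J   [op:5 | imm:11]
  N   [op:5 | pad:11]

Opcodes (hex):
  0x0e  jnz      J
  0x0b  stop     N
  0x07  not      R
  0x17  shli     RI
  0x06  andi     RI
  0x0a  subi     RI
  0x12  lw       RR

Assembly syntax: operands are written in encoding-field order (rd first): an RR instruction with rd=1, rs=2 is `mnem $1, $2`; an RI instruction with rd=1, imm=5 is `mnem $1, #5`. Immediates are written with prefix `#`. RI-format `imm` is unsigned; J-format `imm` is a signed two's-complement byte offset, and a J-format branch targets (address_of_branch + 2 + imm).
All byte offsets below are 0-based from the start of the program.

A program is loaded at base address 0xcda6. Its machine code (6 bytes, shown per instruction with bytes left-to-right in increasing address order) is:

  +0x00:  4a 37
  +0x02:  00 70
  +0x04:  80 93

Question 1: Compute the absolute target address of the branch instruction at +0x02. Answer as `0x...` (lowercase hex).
0xcdaa

[02] 00 70 → 0x7000
  top 5b → 0xe → jnz [J]
  imm@[10:0]=0x0 ⇒ #0
  target = base 0xcda6 + off 0x02 + 2 + imm 0 = 0xcdaa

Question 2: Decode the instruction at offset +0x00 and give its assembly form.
andi $7, #74

[00] 4a 37 → 0x374a
  top 5b → 0x6 → andi [RI]
  rd@[10:8]=0x7 ⇒ $7
  imm@[7:0]=0x4a ⇒ #74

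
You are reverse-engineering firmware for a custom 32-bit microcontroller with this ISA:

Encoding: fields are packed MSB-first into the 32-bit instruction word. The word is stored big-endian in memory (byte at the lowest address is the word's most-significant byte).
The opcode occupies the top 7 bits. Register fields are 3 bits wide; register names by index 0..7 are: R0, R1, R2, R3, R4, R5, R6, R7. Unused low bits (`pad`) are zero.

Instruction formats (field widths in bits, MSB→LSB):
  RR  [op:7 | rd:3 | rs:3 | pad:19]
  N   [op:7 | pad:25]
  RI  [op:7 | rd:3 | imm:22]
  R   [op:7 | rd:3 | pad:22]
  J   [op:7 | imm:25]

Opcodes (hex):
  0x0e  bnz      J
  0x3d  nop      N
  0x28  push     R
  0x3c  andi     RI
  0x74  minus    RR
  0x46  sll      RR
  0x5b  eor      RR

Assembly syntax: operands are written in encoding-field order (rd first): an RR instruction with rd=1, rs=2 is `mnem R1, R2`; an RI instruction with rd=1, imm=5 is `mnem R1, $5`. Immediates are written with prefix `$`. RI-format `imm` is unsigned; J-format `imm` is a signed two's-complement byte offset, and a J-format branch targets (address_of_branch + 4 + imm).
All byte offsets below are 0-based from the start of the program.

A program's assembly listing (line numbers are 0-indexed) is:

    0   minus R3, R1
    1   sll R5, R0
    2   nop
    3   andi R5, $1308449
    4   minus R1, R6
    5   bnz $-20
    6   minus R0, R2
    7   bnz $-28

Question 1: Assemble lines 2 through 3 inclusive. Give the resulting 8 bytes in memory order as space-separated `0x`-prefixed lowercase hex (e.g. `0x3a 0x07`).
2. nop fields op=0x3d:7|pad=0:25 → word 7a000000h → 7a 00 00 00
3. andi fields op=0x3c:7|rd=5:3|imm=1308449:22 → word 7953f721h → 79 53 f7 21

0x7a 0x00 0x00 0x00 0x79 0x53 0xf7 0x21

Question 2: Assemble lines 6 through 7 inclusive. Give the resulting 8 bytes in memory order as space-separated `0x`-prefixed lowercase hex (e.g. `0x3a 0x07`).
0xe8 0x10 0x00 0x00 0x1d 0xff 0xff 0xe4

line 6 (minus): pack op=0x74:7|rd=0:3|rs=2:3|pad=0:19 = 0xe8100000; big→ e8 10 00 00
line 7 (bnz): pack op=0xe:7|imm=-28:25 = 0x1dffffe4; big→ 1d ff ff e4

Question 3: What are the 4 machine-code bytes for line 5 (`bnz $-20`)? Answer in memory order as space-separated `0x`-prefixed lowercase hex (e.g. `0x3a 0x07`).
5. bnz fields op=0xe:7|imm=-20:25 → word 1dffffech → 1d ff ff ec

0x1d 0xff 0xff 0xec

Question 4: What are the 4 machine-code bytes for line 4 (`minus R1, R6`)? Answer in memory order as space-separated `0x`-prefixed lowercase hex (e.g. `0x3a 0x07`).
0xe8 0x70 0x00 0x00

L4: minus op=0x74:7|rd=1:3|rs=6:3|pad=0:19 ⇒ 0xe8700000 ⇒ big e8 70 00 00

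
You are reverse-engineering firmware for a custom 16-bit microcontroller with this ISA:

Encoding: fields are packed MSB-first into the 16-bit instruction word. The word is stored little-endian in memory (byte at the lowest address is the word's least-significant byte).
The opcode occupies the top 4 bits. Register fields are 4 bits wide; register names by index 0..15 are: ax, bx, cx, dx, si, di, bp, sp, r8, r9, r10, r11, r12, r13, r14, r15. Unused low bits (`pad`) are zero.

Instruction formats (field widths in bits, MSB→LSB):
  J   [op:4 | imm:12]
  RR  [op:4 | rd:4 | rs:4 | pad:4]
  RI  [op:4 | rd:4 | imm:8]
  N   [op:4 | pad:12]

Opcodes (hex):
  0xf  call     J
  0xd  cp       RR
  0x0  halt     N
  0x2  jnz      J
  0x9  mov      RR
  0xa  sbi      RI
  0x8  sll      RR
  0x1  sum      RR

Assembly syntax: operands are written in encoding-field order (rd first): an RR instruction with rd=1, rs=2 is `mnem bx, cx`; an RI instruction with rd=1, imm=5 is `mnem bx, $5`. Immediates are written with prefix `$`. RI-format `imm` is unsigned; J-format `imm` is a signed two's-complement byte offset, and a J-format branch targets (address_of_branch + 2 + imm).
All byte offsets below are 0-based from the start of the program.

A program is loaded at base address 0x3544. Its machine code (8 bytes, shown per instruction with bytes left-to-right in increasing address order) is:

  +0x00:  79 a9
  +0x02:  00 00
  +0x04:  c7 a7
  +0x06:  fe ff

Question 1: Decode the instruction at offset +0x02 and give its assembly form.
off 0x02: read 00 00 as little → 0x0000
  op=0x0000>>12=0x0 ⇒ halt (N)

halt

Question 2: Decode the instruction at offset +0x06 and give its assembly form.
[06] fe ff → 0xfffe
  top 4b → 0xf → call [J]
  imm@[11:0]=0xffe (s12→-2) ⇒ $-2

call $-2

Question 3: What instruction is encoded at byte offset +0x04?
[04] c7 a7 → 0xa7c7
  opcode bits[15:12]=0xa: sbi/RI
  rd: (w>>8)&0xf=0x7 → sp
  imm: (w>>0)&0xff=0xc7 → $199

sbi sp, $199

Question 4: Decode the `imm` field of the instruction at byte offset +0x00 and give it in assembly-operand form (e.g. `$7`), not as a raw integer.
[00] 79 a9 → 0xa979
  opcode bits[15:12]=0xa: sbi/RI
  rd: (w>>8)&0xf=0x9 → r9
  imm: (w>>0)&0xff=0x79 → $121

$121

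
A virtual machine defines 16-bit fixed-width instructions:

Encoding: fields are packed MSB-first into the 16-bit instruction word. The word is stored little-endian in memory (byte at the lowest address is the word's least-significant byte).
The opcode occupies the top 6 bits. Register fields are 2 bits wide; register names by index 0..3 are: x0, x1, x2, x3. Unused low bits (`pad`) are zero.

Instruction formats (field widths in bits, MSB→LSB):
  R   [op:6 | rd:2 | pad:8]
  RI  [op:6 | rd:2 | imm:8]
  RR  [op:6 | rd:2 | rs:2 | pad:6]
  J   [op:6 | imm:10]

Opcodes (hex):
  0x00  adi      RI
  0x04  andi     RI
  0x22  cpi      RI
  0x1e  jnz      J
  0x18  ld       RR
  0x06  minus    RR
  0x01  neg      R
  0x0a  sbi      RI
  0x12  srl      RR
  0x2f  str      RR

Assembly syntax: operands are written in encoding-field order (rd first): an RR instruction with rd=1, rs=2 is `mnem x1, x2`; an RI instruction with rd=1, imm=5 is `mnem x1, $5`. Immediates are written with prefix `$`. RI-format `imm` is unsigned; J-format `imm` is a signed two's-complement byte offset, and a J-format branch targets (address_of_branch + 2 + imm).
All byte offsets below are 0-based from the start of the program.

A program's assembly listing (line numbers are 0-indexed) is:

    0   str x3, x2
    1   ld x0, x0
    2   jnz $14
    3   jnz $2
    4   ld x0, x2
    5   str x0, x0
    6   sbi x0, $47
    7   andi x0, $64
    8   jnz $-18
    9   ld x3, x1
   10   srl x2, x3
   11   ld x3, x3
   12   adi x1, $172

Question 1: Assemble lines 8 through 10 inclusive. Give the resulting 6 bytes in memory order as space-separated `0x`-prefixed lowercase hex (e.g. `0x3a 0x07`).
0xee 0x7b 0x40 0x63 0xc0 0x4a

8. jnz fields op=0x1e:6|imm=-18:10 → word 7beeh → ee 7b
9. ld fields op=0x18:6|rd=3:2|rs=1:2|pad=0:6 → word 6340h → 40 63
10. srl fields op=0x12:6|rd=2:2|rs=3:2|pad=0:6 → word 4ac0h → c0 4a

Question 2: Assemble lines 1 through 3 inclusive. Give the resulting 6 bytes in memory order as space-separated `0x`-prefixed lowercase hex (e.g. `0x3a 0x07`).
0x00 0x60 0x0e 0x78 0x02 0x78

line 1 (ld): pack op=0x18:6|rd=0:2|rs=0:2|pad=0:6 = 0x6000; little→ 00 60
line 2 (jnz): pack op=0x1e:6|imm=14:10 = 0x780e; little→ 0e 78
line 3 (jnz): pack op=0x1e:6|imm=2:10 = 0x7802; little→ 02 78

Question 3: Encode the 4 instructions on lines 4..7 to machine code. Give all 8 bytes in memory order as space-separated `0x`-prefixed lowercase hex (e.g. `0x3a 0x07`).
line 4 (ld): pack op=0x18:6|rd=0:2|rs=2:2|pad=0:6 = 0x6080; little→ 80 60
line 5 (str): pack op=0x2f:6|rd=0:2|rs=0:2|pad=0:6 = 0xbc00; little→ 00 bc
line 6 (sbi): pack op=0xa:6|rd=0:2|imm=47:8 = 0x282f; little→ 2f 28
line 7 (andi): pack op=0x4:6|rd=0:2|imm=64:8 = 0x1040; little→ 40 10

0x80 0x60 0x00 0xbc 0x2f 0x28 0x40 0x10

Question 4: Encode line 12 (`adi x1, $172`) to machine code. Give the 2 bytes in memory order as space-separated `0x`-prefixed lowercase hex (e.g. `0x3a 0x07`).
L12: adi op=0x0:6|rd=1:2|imm=172:8 ⇒ 0x01ac ⇒ little ac 01

0xac 0x01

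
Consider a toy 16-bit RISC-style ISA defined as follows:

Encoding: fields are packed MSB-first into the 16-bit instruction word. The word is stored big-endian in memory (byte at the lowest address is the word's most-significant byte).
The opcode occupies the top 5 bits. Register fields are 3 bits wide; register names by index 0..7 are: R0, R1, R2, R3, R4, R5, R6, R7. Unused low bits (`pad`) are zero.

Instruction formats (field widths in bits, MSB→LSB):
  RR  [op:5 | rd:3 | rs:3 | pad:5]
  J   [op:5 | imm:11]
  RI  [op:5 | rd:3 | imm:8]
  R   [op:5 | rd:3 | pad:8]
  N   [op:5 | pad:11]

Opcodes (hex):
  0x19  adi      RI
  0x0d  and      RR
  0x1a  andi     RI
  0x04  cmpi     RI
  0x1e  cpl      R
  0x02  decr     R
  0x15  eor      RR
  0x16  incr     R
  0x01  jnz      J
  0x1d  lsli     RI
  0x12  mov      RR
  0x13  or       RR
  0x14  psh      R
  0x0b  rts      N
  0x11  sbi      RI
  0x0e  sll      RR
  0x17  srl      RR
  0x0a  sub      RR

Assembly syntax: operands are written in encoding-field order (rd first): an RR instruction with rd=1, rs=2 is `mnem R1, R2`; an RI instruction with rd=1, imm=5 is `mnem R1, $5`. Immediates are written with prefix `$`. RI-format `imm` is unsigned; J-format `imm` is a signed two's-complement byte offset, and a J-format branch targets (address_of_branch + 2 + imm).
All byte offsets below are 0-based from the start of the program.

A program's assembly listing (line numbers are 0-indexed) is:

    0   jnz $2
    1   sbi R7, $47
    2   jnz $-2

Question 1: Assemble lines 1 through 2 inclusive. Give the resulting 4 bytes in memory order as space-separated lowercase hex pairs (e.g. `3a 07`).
8f 2f 0f fe

1. sbi fields op=0x11:5|rd=7:3|imm=47:8 → word 8f2fh → 8f 2f
2. jnz fields op=0x1:5|imm=-2:11 → word 0ffeh → 0f fe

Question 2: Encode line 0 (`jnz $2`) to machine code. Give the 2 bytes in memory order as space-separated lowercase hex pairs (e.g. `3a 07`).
08 02

line 0 (jnz): pack op=0x1:5|imm=2:11 = 0x0802; big→ 08 02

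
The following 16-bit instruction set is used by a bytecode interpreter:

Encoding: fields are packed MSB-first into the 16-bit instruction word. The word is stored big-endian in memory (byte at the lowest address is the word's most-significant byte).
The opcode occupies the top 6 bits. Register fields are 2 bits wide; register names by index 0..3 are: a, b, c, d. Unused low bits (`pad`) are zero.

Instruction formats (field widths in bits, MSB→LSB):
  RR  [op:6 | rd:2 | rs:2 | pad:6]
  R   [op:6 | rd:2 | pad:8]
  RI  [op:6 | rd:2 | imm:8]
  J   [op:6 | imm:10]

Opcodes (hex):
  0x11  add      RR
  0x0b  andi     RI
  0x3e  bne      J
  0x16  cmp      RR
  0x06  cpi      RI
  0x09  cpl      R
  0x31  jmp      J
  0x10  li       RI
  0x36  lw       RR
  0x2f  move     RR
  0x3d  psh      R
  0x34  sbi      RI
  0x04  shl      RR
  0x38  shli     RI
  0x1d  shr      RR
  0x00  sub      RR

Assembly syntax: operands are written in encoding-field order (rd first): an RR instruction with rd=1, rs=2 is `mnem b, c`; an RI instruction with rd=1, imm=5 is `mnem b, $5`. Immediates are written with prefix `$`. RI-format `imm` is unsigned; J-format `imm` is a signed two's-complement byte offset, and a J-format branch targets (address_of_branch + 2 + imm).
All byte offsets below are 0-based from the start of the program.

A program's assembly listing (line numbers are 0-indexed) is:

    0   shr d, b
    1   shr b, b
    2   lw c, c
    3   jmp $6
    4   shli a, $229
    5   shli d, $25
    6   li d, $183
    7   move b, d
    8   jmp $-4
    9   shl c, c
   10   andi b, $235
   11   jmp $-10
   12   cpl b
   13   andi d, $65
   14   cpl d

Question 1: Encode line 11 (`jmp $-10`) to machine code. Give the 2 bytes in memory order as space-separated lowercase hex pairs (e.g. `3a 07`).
L11: jmp op=0x31:6|imm=-10:10 ⇒ 0xc7f6 ⇒ big c7 f6

c7 f6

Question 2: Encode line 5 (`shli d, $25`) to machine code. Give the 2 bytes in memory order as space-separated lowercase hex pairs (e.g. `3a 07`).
L5: shli op=0x38:6|rd=3:2|imm=25:8 ⇒ 0xe319 ⇒ big e3 19

e3 19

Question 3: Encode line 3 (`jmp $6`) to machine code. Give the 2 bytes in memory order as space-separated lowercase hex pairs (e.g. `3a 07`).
L3: jmp op=0x31:6|imm=6:10 ⇒ 0xc406 ⇒ big c4 06

c4 06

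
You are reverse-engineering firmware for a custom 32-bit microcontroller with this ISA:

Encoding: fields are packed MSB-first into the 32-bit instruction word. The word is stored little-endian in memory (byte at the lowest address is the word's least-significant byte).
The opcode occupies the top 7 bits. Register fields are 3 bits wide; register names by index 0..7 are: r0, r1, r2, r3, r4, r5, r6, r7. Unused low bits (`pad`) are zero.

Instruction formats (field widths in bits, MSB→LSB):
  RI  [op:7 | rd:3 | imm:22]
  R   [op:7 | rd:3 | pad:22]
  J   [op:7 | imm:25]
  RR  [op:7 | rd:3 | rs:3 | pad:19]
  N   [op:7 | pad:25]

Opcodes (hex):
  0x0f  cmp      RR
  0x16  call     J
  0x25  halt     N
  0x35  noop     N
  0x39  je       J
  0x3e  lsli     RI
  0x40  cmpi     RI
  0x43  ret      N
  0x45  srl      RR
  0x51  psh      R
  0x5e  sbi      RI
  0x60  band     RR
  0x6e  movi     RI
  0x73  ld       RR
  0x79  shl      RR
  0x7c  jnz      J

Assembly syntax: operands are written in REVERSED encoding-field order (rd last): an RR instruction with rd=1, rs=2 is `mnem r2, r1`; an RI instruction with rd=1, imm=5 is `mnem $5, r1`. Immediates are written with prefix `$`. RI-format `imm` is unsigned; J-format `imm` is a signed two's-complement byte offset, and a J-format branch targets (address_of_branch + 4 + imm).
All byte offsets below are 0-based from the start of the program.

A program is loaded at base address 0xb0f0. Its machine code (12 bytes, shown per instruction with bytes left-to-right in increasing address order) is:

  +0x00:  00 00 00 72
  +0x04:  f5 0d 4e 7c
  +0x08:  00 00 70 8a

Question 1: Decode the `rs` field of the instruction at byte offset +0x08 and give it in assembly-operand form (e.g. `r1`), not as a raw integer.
off 0x08: read 00 00 70 8a as little → 0x8a700000
  op=0x8a700000>>25=0x45 ⇒ srl (RR)
  rd: (w>>22)&0x7=0x1 → r1
  rs: (w>>19)&0x7=0x6 → r6

r6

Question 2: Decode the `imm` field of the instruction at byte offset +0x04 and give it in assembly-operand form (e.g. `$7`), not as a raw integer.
[04] f5 0d 4e 7c → 0x7c4e0df5
  opcode bits[31:25]=0x3e: lsli/RI
  rd@[24:22]=0x1 ⇒ r1
  imm@[21:0]=0xe0df5 ⇒ $921077

$921077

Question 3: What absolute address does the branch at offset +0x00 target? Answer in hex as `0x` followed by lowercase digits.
@+00  little-endian(00 00 00 72) = 0x72000000
  opcode bits[31:25]=0x39: je/J
  [24:0] imm=0 = $0
  target = base 0xb0f0 + off 0x00 + 4 + imm 0 = 0xb0f4

0xb0f4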